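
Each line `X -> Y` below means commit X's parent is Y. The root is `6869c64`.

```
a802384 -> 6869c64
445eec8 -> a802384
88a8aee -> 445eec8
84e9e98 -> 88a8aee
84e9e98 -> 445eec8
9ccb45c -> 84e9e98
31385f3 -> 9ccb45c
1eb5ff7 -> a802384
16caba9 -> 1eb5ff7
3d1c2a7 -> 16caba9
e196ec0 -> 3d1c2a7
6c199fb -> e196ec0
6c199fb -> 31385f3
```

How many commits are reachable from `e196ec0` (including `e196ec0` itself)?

Walking parent pointers from e196ec0: reachable set = {16caba9, 1eb5ff7, 3d1c2a7, 6869c64, a802384, e196ec0}.
That is 6 commits.

6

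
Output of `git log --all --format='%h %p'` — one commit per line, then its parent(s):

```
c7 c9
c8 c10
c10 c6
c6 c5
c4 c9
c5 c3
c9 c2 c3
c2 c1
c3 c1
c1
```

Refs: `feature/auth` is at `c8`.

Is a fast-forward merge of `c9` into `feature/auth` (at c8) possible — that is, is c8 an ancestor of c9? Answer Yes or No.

A fast-forward from c8 to c9 is possible iff c8 is an ancestor of c9.
Ancestors of c9: {c1, c2, c3, c9}.
c8 is not among them, so fast-forward is not possible.

No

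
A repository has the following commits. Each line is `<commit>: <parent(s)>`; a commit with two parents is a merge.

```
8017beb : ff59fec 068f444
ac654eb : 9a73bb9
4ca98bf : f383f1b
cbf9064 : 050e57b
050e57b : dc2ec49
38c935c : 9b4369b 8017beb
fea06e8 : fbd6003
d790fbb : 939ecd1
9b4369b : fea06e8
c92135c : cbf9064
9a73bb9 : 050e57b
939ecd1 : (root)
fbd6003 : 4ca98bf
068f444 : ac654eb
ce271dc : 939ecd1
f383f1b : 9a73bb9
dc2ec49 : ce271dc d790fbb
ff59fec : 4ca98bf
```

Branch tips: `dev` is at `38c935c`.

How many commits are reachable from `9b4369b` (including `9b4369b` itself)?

11

Walking parent pointers from 9b4369b: reachable set = {050e57b, 4ca98bf, 939ecd1, 9a73bb9, 9b4369b, ce271dc, d790fbb, dc2ec49, f383f1b, fbd6003, fea06e8}.
That is 11 commits.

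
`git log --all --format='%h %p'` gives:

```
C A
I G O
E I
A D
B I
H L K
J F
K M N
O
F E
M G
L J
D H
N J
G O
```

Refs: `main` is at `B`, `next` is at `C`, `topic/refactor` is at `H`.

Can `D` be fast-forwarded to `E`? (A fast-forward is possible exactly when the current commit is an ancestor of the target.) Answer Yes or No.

A fast-forward from D to E is possible iff D is an ancestor of E.
Ancestors of E: {E, G, I, O}.
D is not among them, so fast-forward is not possible.

No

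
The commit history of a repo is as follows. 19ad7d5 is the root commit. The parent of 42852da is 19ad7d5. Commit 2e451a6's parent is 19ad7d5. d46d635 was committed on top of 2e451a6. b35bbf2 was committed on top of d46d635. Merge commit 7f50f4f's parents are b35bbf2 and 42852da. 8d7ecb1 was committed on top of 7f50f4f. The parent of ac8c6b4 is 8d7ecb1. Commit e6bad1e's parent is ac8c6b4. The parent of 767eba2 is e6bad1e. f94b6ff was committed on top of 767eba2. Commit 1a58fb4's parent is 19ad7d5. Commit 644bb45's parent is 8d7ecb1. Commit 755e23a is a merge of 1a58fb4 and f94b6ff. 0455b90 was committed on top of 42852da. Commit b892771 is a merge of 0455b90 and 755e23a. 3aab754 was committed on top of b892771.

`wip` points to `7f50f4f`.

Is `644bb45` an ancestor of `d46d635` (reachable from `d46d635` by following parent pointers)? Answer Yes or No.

Ancestors of d46d635: {19ad7d5, 2e451a6, d46d635}.
644bb45 is not in that set, so it is not an ancestor of d46d635.

No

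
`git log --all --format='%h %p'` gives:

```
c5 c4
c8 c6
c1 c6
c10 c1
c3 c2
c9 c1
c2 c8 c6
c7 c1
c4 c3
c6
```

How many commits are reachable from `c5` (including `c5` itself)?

6

Walking parent pointers from c5: reachable set = {c2, c3, c4, c5, c6, c8}.
That is 6 commits.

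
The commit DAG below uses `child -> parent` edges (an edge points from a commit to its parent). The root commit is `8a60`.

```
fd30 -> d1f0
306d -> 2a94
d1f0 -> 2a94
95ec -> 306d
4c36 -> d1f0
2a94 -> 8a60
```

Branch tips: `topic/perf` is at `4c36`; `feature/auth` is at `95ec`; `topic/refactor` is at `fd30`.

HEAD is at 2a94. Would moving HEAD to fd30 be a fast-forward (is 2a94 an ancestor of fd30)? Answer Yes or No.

Yes

A fast-forward from 2a94 to fd30 is possible iff 2a94 is an ancestor of fd30.
Ancestors of fd30: {2a94, 8a60, d1f0, fd30}.
2a94 is among them, so fast-forward is possible.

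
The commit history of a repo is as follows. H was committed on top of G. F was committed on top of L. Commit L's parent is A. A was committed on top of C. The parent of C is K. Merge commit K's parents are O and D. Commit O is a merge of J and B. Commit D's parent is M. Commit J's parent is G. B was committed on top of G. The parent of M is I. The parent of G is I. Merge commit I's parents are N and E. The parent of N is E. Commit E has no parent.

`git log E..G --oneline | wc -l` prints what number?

3

Reachable from G: {E, G, I, N}.
Reachable from E: {E}.
In G's history but not E's: {G, I, N} — 3 commits.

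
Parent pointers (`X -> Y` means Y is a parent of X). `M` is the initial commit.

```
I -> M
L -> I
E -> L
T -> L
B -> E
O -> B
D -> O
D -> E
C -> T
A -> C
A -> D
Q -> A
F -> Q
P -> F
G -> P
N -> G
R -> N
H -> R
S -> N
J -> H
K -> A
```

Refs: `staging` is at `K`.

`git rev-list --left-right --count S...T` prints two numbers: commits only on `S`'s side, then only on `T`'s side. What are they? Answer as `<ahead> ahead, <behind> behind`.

12 ahead, 0 behind

Reachable from S: {A, B, C, D, E, F, G, I, L, M, N, O, P, Q, S, T}.
Reachable from T: {I, L, M, T}.
Only in S's history (ahead): {A, B, C, D, E, F, G, N, O, P, Q, S} — 12.
Only in T's history (behind): {} — 0.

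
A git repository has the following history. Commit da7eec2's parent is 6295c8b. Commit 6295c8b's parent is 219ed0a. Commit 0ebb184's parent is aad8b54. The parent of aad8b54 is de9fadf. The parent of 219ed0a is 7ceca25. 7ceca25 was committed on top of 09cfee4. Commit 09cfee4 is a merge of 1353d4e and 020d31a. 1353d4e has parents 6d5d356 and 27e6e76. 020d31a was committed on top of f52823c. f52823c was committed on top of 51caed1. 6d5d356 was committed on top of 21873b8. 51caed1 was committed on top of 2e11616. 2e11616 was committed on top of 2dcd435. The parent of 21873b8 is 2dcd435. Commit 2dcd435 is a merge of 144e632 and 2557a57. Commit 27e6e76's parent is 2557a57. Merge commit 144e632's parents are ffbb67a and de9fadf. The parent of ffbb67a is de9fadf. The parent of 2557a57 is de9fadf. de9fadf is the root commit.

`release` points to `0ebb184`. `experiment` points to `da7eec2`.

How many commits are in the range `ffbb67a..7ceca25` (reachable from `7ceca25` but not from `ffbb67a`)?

13

Reachable from 7ceca25: {020d31a, 09cfee4, 1353d4e, 144e632, 21873b8, 2557a57, 27e6e76, 2dcd435, 2e11616, 51caed1, 6d5d356, 7ceca25, de9fadf, f52823c, ffbb67a}.
Reachable from ffbb67a: {de9fadf, ffbb67a}.
In 7ceca25's history but not ffbb67a's: {020d31a, 09cfee4, 1353d4e, 144e632, 21873b8, 2557a57, 27e6e76, 2dcd435, 2e11616, 51caed1, 6d5d356, 7ceca25, f52823c} — 13 commits.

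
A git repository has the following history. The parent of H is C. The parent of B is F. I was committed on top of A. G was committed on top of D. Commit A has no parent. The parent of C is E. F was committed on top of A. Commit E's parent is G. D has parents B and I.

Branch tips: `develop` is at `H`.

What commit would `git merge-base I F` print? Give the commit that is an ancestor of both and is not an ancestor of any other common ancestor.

A

Ancestors of I: {A, I}.
Ancestors of F: {A, F}.
Common ancestors: {A}.
The only common ancestor is A, so it is the merge base.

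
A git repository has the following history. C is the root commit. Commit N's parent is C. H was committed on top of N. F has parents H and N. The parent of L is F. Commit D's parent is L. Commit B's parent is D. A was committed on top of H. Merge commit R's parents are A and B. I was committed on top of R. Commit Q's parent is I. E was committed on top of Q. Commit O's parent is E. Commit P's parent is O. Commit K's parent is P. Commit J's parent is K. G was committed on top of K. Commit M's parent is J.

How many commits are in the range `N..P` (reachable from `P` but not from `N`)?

Reachable from P: {A, B, C, D, E, F, H, I, L, N, O, P, Q, R}.
Reachable from N: {C, N}.
In P's history but not N's: {A, B, D, E, F, H, I, L, O, P, Q, R} — 12 commits.

12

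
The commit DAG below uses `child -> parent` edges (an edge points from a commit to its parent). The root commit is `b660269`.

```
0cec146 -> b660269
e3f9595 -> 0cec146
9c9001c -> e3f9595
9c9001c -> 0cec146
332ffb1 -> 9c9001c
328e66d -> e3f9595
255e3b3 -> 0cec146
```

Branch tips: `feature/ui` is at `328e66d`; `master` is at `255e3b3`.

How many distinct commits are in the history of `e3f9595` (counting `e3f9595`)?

Walking parent pointers from e3f9595: reachable set = {0cec146, b660269, e3f9595}.
That is 3 commits.

3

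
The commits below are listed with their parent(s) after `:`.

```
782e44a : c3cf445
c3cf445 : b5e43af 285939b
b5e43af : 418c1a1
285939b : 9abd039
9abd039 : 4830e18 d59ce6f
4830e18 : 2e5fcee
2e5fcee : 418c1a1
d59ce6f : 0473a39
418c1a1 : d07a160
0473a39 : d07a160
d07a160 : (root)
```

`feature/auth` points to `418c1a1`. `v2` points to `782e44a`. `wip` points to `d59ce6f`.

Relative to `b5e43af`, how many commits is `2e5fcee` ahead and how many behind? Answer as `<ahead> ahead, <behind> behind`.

1 ahead, 1 behind

Reachable from 2e5fcee: {2e5fcee, 418c1a1, d07a160}.
Reachable from b5e43af: {418c1a1, b5e43af, d07a160}.
Only in 2e5fcee's history (ahead): {2e5fcee} — 1.
Only in b5e43af's history (behind): {b5e43af} — 1.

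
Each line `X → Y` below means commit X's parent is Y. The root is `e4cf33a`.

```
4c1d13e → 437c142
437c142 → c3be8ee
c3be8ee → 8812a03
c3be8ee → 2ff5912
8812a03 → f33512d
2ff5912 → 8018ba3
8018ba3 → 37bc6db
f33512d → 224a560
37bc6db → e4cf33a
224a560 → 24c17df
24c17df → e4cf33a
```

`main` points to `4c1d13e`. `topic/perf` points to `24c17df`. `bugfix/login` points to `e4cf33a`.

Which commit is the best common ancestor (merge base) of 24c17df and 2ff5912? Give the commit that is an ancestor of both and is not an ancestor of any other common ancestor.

Ancestors of 24c17df: {24c17df, e4cf33a}.
Ancestors of 2ff5912: {2ff5912, 37bc6db, 8018ba3, e4cf33a}.
Common ancestors: {e4cf33a}.
The only common ancestor is e4cf33a, so it is the merge base.

e4cf33a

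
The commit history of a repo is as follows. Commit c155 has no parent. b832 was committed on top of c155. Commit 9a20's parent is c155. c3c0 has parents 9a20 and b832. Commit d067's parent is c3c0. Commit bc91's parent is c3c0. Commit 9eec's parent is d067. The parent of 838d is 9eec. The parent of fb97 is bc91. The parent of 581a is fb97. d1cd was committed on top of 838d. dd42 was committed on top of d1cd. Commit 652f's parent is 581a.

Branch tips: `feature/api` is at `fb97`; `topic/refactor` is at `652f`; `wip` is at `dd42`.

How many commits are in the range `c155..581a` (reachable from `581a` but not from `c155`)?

Reachable from 581a: {581a, 9a20, b832, bc91, c155, c3c0, fb97}.
Reachable from c155: {c155}.
In 581a's history but not c155's: {581a, 9a20, b832, bc91, c3c0, fb97} — 6 commits.

6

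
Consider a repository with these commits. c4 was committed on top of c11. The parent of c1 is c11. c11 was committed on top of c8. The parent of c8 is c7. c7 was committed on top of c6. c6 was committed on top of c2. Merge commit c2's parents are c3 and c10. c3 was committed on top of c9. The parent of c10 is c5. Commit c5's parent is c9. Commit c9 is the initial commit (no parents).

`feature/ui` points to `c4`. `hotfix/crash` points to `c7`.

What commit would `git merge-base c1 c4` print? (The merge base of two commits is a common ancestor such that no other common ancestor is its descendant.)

c11

Ancestors of c1: {c1, c10, c11, c2, c3, c5, c6, c7, c8, c9}.
Ancestors of c4: {c10, c11, c2, c3, c4, c5, c6, c7, c8, c9}.
Common ancestors: {c10, c11, c2, c3, c5, c6, c7, c8, c9}.
Among these, c11 is not an ancestor of any other common ancestor — it is the merge base.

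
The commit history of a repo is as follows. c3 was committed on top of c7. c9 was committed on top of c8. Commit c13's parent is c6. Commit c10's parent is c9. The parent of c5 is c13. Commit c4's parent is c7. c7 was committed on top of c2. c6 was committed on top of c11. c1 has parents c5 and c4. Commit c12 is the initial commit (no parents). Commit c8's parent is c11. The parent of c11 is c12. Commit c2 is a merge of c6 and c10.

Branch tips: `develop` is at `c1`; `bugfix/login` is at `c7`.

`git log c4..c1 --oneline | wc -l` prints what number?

3

Reachable from c1: {c1, c10, c11, c12, c13, c2, c4, c5, c6, c7, c8, c9}.
Reachable from c4: {c10, c11, c12, c2, c4, c6, c7, c8, c9}.
In c1's history but not c4's: {c1, c13, c5} — 3 commits.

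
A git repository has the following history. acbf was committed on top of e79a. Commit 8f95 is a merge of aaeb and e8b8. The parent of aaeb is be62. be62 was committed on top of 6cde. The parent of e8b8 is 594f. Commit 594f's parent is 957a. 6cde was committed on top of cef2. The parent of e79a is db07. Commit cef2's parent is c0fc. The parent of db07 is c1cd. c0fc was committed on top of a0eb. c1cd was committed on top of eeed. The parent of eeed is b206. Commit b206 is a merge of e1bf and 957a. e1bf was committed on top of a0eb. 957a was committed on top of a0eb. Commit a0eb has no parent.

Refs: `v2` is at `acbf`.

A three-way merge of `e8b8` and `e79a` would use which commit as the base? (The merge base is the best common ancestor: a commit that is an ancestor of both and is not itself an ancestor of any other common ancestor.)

Ancestors of e8b8: {594f, 957a, a0eb, e8b8}.
Ancestors of e79a: {957a, a0eb, b206, c1cd, db07, e1bf, e79a, eeed}.
Common ancestors: {957a, a0eb}.
Among these, 957a is not an ancestor of any other common ancestor — it is the merge base.

957a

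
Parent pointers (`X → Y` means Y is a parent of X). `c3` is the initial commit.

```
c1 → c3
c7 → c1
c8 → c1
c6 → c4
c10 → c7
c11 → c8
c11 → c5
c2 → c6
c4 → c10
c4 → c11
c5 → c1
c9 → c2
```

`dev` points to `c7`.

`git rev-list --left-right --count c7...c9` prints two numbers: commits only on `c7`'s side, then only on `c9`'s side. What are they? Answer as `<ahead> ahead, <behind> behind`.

Reachable from c7: {c1, c3, c7}.
Reachable from c9: {c1, c10, c11, c2, c3, c4, c5, c6, c7, c8, c9}.
Only in c7's history (ahead): {} — 0.
Only in c9's history (behind): {c10, c11, c2, c4, c5, c6, c8, c9} — 8.

0 ahead, 8 behind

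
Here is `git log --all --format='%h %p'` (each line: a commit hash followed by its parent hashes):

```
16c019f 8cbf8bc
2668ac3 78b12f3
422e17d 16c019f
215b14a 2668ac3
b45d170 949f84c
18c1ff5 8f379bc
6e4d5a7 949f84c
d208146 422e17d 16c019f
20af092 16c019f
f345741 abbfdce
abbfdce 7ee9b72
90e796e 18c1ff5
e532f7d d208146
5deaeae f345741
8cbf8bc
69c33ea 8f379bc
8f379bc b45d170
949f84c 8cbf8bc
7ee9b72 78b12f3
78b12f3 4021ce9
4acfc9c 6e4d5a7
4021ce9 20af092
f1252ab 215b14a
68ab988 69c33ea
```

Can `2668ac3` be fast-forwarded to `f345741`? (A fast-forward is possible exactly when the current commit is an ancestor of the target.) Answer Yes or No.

No

A fast-forward from 2668ac3 to f345741 is possible iff 2668ac3 is an ancestor of f345741.
Ancestors of f345741: {16c019f, 20af092, 4021ce9, 78b12f3, 7ee9b72, 8cbf8bc, abbfdce, f345741}.
2668ac3 is not among them, so fast-forward is not possible.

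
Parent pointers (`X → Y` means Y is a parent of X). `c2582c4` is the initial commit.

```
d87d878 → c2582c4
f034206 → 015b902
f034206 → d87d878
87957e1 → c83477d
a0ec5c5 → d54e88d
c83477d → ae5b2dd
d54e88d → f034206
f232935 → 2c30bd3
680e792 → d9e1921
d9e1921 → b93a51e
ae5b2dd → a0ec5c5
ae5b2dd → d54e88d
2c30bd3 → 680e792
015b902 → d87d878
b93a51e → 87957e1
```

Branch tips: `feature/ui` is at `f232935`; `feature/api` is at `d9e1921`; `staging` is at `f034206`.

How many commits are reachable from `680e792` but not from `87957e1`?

3

Reachable from 680e792: {015b902, 680e792, 87957e1, a0ec5c5, ae5b2dd, b93a51e, c2582c4, c83477d, d54e88d, d87d878, d9e1921, f034206}.
Reachable from 87957e1: {015b902, 87957e1, a0ec5c5, ae5b2dd, c2582c4, c83477d, d54e88d, d87d878, f034206}.
In 680e792's history but not 87957e1's: {680e792, b93a51e, d9e1921} — 3 commits.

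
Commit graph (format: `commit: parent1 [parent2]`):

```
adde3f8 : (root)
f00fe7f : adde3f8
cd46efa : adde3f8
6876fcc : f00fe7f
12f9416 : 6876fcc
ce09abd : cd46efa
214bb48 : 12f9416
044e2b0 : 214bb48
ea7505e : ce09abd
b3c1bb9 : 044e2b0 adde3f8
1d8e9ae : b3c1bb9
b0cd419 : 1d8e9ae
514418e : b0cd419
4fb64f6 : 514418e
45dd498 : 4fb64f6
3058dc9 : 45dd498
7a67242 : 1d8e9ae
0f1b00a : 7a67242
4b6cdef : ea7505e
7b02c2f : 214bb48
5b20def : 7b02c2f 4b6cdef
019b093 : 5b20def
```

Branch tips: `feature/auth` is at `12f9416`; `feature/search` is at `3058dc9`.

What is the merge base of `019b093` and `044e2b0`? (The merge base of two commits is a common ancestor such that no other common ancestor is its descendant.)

214bb48

Ancestors of 019b093: {019b093, 12f9416, 214bb48, 4b6cdef, 5b20def, 6876fcc, 7b02c2f, adde3f8, cd46efa, ce09abd, ea7505e, f00fe7f}.
Ancestors of 044e2b0: {044e2b0, 12f9416, 214bb48, 6876fcc, adde3f8, f00fe7f}.
Common ancestors: {12f9416, 214bb48, 6876fcc, adde3f8, f00fe7f}.
Among these, 214bb48 is not an ancestor of any other common ancestor — it is the merge base.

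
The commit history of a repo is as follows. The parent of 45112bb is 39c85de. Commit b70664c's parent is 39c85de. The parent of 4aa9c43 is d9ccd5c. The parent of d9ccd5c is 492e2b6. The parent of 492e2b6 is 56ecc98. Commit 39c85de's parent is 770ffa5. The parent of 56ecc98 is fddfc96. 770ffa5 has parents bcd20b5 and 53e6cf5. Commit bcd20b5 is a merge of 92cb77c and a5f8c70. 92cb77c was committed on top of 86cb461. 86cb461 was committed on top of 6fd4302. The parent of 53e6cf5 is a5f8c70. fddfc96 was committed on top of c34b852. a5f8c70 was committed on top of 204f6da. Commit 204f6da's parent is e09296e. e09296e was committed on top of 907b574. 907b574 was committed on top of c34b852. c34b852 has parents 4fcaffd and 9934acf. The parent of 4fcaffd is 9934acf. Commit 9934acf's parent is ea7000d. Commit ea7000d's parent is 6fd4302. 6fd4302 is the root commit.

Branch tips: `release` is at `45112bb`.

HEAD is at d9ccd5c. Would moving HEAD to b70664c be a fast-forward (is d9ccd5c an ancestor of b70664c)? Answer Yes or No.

A fast-forward from d9ccd5c to b70664c is possible iff d9ccd5c is an ancestor of b70664c.
Ancestors of b70664c: {204f6da, 39c85de, 4fcaffd, 53e6cf5, 6fd4302, 770ffa5, 86cb461, 907b574, 92cb77c, 9934acf, a5f8c70, b70664c, bcd20b5, c34b852, e09296e, ea7000d}.
d9ccd5c is not among them, so fast-forward is not possible.

No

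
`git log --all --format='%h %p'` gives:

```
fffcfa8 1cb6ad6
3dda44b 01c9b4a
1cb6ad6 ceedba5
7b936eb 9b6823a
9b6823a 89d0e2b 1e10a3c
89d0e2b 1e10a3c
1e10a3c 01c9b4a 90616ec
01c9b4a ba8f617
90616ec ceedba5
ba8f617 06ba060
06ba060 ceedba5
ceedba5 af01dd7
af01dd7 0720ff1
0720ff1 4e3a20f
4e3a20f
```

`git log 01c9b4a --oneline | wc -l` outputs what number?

7

Walking parent pointers from 01c9b4a: reachable set = {01c9b4a, 06ba060, 0720ff1, 4e3a20f, af01dd7, ba8f617, ceedba5}.
That is 7 commits.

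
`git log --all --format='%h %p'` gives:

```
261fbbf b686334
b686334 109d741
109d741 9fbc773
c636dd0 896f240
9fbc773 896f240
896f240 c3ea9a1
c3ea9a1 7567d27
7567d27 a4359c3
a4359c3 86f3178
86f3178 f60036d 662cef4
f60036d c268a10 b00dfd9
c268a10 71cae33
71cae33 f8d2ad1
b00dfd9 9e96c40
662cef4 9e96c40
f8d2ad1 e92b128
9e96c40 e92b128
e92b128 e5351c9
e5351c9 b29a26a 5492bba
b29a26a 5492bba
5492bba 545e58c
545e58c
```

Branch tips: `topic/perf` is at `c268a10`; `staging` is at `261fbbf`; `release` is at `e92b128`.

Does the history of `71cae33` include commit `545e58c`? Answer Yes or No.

Ancestors of 71cae33 (commits reachable by following parents): {545e58c, 5492bba, 71cae33, b29a26a, e5351c9, e92b128, f8d2ad1}.
545e58c is in that set, so it is an ancestor of 71cae33.

Yes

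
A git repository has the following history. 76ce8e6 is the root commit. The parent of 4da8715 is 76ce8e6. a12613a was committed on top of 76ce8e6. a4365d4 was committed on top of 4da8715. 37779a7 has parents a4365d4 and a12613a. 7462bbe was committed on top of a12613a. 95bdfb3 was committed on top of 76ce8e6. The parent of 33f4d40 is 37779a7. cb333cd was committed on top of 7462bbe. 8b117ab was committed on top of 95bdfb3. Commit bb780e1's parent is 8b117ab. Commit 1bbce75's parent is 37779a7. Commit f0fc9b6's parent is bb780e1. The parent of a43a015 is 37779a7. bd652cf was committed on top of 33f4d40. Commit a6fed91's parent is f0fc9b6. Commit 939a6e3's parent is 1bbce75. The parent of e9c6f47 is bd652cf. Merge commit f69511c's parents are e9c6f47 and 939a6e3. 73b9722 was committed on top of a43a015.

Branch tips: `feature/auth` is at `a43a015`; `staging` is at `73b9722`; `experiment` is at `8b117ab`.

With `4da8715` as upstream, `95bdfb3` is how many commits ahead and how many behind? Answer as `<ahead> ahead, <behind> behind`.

Reachable from 95bdfb3: {76ce8e6, 95bdfb3}.
Reachable from 4da8715: {4da8715, 76ce8e6}.
Only in 95bdfb3's history (ahead): {95bdfb3} — 1.
Only in 4da8715's history (behind): {4da8715} — 1.

1 ahead, 1 behind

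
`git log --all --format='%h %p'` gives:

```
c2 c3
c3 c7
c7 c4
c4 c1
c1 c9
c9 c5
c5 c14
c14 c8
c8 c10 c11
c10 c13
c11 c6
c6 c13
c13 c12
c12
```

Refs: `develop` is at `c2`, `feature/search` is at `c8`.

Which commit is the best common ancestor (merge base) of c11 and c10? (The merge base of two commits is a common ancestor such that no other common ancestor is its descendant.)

Ancestors of c11: {c11, c12, c13, c6}.
Ancestors of c10: {c10, c12, c13}.
Common ancestors: {c12, c13}.
Among these, c13 is not an ancestor of any other common ancestor — it is the merge base.

c13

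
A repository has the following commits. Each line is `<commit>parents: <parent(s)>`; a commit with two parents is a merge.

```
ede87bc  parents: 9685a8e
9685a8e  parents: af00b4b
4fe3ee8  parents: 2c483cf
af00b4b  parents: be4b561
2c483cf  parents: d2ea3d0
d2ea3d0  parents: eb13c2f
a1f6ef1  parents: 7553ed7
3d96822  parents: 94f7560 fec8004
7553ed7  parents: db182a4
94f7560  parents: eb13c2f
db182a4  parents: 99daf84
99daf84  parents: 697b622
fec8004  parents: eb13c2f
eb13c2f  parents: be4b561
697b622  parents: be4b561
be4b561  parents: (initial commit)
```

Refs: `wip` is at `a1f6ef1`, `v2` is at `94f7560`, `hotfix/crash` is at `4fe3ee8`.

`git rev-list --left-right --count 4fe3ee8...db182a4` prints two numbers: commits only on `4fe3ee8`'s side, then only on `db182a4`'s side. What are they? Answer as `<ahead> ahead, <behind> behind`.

Reachable from 4fe3ee8: {2c483cf, 4fe3ee8, be4b561, d2ea3d0, eb13c2f}.
Reachable from db182a4: {697b622, 99daf84, be4b561, db182a4}.
Only in 4fe3ee8's history (ahead): {2c483cf, 4fe3ee8, d2ea3d0, eb13c2f} — 4.
Only in db182a4's history (behind): {697b622, 99daf84, db182a4} — 3.

4 ahead, 3 behind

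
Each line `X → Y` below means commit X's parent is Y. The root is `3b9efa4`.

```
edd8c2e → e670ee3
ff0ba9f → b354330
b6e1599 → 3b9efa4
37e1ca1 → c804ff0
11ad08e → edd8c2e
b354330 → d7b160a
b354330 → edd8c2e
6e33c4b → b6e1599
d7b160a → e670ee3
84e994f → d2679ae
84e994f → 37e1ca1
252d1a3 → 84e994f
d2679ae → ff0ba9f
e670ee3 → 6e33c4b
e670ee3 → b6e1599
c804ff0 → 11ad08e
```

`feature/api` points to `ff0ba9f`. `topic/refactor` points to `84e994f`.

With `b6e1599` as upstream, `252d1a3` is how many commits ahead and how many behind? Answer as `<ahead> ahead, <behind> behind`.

12 ahead, 0 behind

Reachable from 252d1a3: {11ad08e, 252d1a3, 37e1ca1, 3b9efa4, 6e33c4b, 84e994f, b354330, b6e1599, c804ff0, d2679ae, d7b160a, e670ee3, edd8c2e, ff0ba9f}.
Reachable from b6e1599: {3b9efa4, b6e1599}.
Only in 252d1a3's history (ahead): {11ad08e, 252d1a3, 37e1ca1, 6e33c4b, 84e994f, b354330, c804ff0, d2679ae, d7b160a, e670ee3, edd8c2e, ff0ba9f} — 12.
Only in b6e1599's history (behind): {} — 0.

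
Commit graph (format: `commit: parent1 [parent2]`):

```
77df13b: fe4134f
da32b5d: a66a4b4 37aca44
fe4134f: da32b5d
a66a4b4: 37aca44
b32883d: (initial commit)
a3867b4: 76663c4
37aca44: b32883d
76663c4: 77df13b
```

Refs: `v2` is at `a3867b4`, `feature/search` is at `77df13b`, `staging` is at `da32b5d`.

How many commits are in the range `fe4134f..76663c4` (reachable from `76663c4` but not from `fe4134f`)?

Reachable from 76663c4: {37aca44, 76663c4, 77df13b, a66a4b4, b32883d, da32b5d, fe4134f}.
Reachable from fe4134f: {37aca44, a66a4b4, b32883d, da32b5d, fe4134f}.
In 76663c4's history but not fe4134f's: {76663c4, 77df13b} — 2 commits.

2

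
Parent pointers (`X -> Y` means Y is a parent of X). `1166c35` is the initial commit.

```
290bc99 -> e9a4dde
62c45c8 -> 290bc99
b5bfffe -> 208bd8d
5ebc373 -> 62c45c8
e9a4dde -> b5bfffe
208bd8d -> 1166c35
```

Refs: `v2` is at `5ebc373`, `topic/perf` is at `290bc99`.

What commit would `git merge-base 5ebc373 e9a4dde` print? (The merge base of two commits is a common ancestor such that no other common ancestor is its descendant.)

Ancestors of 5ebc373: {1166c35, 208bd8d, 290bc99, 5ebc373, 62c45c8, b5bfffe, e9a4dde}.
Ancestors of e9a4dde: {1166c35, 208bd8d, b5bfffe, e9a4dde}.
Common ancestors: {1166c35, 208bd8d, b5bfffe, e9a4dde}.
Among these, e9a4dde is not an ancestor of any other common ancestor — it is the merge base.

e9a4dde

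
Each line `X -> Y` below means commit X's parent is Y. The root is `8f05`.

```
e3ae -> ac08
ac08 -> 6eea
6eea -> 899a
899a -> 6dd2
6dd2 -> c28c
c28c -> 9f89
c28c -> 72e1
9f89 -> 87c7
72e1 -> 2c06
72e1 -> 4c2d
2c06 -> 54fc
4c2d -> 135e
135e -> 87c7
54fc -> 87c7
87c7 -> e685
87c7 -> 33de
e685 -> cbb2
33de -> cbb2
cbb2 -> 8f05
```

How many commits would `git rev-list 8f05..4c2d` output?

Reachable from 4c2d: {135e, 33de, 4c2d, 87c7, 8f05, cbb2, e685}.
Reachable from 8f05: {8f05}.
In 4c2d's history but not 8f05's: {135e, 33de, 4c2d, 87c7, cbb2, e685} — 6 commits.

6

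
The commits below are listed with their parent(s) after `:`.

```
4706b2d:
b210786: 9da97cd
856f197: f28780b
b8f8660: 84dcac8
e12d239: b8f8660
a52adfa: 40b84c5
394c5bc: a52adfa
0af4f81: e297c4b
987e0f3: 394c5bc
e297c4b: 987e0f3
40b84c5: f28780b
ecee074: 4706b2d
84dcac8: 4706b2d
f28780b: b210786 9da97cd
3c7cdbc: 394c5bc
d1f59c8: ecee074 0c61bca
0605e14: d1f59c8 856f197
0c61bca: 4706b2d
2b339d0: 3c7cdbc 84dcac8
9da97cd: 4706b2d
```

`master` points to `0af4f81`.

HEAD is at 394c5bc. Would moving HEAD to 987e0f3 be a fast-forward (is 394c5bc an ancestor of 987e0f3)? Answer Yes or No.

A fast-forward from 394c5bc to 987e0f3 is possible iff 394c5bc is an ancestor of 987e0f3.
Ancestors of 987e0f3: {394c5bc, 40b84c5, 4706b2d, 987e0f3, 9da97cd, a52adfa, b210786, f28780b}.
394c5bc is among them, so fast-forward is possible.

Yes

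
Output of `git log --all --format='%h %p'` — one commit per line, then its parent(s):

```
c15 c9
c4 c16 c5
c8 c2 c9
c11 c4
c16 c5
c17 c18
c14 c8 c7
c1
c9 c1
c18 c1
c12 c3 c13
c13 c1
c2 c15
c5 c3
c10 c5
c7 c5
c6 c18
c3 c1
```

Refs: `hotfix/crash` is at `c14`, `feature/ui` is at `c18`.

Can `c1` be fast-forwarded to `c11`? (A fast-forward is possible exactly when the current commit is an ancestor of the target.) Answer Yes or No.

A fast-forward from c1 to c11 is possible iff c1 is an ancestor of c11.
Ancestors of c11: {c1, c11, c16, c3, c4, c5}.
c1 is among them, so fast-forward is possible.

Yes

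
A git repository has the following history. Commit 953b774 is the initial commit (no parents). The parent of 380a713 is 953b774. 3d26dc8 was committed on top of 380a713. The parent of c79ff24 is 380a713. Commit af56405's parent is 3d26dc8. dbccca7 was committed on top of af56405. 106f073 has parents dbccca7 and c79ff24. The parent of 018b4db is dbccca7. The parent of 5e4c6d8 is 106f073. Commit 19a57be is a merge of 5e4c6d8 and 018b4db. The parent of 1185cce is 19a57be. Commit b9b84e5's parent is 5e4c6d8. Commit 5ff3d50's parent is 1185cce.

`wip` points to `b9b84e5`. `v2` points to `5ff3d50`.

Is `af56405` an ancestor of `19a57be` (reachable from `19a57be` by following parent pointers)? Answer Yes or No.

Ancestors of 19a57be (commits reachable by following parents): {018b4db, 106f073, 19a57be, 380a713, 3d26dc8, 5e4c6d8, 953b774, af56405, c79ff24, dbccca7}.
af56405 is in that set, so it is an ancestor of 19a57be.

Yes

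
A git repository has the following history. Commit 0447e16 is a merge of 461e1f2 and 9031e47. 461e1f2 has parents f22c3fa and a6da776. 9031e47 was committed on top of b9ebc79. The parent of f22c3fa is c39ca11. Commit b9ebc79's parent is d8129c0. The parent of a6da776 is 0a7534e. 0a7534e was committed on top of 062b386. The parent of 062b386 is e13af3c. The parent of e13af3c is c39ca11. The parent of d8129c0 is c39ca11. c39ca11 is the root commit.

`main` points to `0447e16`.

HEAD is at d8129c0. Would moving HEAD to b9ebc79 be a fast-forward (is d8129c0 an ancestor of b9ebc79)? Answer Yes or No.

Yes

A fast-forward from d8129c0 to b9ebc79 is possible iff d8129c0 is an ancestor of b9ebc79.
Ancestors of b9ebc79: {b9ebc79, c39ca11, d8129c0}.
d8129c0 is among them, so fast-forward is possible.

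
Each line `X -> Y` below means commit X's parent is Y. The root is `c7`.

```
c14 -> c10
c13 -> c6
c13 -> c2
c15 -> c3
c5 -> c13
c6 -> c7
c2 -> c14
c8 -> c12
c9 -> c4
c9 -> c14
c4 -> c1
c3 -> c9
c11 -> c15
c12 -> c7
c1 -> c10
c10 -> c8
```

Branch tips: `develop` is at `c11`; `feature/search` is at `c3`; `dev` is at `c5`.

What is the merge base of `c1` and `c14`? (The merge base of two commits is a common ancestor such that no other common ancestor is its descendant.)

c10

Ancestors of c1: {c1, c10, c12, c7, c8}.
Ancestors of c14: {c10, c12, c14, c7, c8}.
Common ancestors: {c10, c12, c7, c8}.
Among these, c10 is not an ancestor of any other common ancestor — it is the merge base.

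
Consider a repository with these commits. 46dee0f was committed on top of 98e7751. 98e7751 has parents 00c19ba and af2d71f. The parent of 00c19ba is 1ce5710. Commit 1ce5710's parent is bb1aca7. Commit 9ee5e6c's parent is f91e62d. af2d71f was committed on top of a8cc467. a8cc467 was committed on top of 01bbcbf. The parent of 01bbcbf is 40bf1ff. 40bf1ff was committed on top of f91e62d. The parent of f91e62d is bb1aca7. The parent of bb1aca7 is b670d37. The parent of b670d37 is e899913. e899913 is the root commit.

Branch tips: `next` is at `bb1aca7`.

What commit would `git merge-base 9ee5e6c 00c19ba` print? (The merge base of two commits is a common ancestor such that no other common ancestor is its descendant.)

Ancestors of 9ee5e6c: {9ee5e6c, b670d37, bb1aca7, e899913, f91e62d}.
Ancestors of 00c19ba: {00c19ba, 1ce5710, b670d37, bb1aca7, e899913}.
Common ancestors: {b670d37, bb1aca7, e899913}.
Among these, bb1aca7 is not an ancestor of any other common ancestor — it is the merge base.

bb1aca7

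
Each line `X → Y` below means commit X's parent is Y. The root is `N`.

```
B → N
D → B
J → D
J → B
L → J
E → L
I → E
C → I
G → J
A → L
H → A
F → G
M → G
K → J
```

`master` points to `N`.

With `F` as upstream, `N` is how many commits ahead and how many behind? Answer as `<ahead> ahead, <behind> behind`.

Reachable from N: {N}.
Reachable from F: {B, D, F, G, J, N}.
Only in N's history (ahead): {} — 0.
Only in F's history (behind): {B, D, F, G, J} — 5.

0 ahead, 5 behind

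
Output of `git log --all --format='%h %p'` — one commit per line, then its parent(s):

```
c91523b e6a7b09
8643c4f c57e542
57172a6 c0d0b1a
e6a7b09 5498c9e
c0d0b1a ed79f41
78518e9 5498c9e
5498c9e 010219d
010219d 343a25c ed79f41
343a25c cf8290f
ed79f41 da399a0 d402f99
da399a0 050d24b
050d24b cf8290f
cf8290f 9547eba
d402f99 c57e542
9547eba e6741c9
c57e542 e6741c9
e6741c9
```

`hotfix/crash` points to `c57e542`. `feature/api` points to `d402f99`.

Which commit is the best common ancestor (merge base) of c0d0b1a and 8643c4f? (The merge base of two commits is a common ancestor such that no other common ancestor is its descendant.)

c57e542

Ancestors of c0d0b1a: {050d24b, 9547eba, c0d0b1a, c57e542, cf8290f, d402f99, da399a0, e6741c9, ed79f41}.
Ancestors of 8643c4f: {8643c4f, c57e542, e6741c9}.
Common ancestors: {c57e542, e6741c9}.
Among these, c57e542 is not an ancestor of any other common ancestor — it is the merge base.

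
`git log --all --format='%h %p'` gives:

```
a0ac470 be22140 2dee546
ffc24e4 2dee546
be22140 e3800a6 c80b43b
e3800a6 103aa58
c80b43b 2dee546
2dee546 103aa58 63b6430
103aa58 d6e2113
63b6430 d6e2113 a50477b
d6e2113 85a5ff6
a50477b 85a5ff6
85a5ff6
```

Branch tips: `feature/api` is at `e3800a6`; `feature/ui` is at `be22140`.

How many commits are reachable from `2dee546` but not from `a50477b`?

4

Reachable from 2dee546: {103aa58, 2dee546, 63b6430, 85a5ff6, a50477b, d6e2113}.
Reachable from a50477b: {85a5ff6, a50477b}.
In 2dee546's history but not a50477b's: {103aa58, 2dee546, 63b6430, d6e2113} — 4 commits.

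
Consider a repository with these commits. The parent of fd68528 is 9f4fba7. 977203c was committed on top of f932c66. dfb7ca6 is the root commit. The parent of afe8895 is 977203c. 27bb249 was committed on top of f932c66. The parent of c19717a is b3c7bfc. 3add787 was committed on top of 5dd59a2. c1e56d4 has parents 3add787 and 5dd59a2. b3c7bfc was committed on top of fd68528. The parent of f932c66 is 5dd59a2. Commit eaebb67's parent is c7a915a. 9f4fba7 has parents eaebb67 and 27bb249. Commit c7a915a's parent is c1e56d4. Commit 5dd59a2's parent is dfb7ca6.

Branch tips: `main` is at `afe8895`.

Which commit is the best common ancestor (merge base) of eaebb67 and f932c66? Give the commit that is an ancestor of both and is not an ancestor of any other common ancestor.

Ancestors of eaebb67: {3add787, 5dd59a2, c1e56d4, c7a915a, dfb7ca6, eaebb67}.
Ancestors of f932c66: {5dd59a2, dfb7ca6, f932c66}.
Common ancestors: {5dd59a2, dfb7ca6}.
Among these, 5dd59a2 is not an ancestor of any other common ancestor — it is the merge base.

5dd59a2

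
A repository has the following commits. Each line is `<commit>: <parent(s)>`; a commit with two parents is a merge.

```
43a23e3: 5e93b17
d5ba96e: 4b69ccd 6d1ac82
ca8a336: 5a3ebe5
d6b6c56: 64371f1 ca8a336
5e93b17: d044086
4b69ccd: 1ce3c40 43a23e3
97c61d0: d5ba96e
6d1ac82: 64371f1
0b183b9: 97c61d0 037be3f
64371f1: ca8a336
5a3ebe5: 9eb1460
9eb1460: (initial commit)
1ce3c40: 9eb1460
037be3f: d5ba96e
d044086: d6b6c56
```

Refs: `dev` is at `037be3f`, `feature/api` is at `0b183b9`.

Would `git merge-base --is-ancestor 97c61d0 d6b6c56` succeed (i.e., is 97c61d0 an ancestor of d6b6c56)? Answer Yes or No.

Ancestors of d6b6c56: {5a3ebe5, 64371f1, 9eb1460, ca8a336, d6b6c56}.
97c61d0 is not in that set, so it is not an ancestor of d6b6c56.

No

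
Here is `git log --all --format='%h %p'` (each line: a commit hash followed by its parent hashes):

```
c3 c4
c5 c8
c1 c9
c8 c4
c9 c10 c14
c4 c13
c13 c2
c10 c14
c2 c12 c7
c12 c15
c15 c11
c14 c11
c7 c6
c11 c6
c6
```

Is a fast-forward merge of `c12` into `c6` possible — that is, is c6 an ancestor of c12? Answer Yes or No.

Yes

A fast-forward from c6 to c12 is possible iff c6 is an ancestor of c12.
Ancestors of c12: {c11, c12, c15, c6}.
c6 is among them, so fast-forward is possible.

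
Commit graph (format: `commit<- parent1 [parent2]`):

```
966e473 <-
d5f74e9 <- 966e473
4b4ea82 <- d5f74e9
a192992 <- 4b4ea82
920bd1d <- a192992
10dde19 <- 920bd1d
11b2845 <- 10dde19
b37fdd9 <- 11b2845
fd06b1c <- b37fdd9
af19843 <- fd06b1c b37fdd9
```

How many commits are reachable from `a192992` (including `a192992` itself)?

Walking parent pointers from a192992: reachable set = {4b4ea82, 966e473, a192992, d5f74e9}.
That is 4 commits.

4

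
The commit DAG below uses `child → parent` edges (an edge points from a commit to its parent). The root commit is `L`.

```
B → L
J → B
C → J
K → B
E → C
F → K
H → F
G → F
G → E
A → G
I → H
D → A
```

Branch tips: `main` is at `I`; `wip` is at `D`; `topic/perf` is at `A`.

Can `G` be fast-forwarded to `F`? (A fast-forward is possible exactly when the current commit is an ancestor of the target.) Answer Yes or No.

A fast-forward from G to F is possible iff G is an ancestor of F.
Ancestors of F: {B, F, K, L}.
G is not among them, so fast-forward is not possible.

No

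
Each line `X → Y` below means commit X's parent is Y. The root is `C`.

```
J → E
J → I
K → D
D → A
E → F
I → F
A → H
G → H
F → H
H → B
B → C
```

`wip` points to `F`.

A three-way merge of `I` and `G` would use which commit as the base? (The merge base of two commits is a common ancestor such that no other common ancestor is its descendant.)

H

Ancestors of I: {B, C, F, H, I}.
Ancestors of G: {B, C, G, H}.
Common ancestors: {B, C, H}.
Among these, H is not an ancestor of any other common ancestor — it is the merge base.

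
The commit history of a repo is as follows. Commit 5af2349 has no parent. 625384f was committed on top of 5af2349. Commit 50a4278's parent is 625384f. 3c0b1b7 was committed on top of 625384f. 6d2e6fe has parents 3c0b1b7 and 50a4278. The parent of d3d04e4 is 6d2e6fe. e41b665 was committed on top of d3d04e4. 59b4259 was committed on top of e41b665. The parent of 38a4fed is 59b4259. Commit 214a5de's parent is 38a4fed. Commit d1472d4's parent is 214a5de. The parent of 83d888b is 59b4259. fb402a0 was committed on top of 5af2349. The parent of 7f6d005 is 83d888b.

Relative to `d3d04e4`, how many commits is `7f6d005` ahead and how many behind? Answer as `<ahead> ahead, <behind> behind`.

4 ahead, 0 behind

Reachable from 7f6d005: {3c0b1b7, 50a4278, 59b4259, 5af2349, 625384f, 6d2e6fe, 7f6d005, 83d888b, d3d04e4, e41b665}.
Reachable from d3d04e4: {3c0b1b7, 50a4278, 5af2349, 625384f, 6d2e6fe, d3d04e4}.
Only in 7f6d005's history (ahead): {59b4259, 7f6d005, 83d888b, e41b665} — 4.
Only in d3d04e4's history (behind): {} — 0.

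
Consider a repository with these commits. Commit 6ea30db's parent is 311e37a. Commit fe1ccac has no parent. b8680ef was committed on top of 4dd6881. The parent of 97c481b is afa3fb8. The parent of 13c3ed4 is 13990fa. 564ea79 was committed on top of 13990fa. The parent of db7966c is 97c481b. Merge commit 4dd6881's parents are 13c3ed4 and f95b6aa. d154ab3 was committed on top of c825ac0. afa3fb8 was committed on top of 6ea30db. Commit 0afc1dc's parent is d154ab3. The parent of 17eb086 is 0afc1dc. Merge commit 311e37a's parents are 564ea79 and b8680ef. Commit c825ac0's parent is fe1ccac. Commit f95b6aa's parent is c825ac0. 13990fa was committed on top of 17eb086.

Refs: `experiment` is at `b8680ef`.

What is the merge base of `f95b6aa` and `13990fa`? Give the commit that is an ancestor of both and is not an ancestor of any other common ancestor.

c825ac0

Ancestors of f95b6aa: {c825ac0, f95b6aa, fe1ccac}.
Ancestors of 13990fa: {0afc1dc, 13990fa, 17eb086, c825ac0, d154ab3, fe1ccac}.
Common ancestors: {c825ac0, fe1ccac}.
Among these, c825ac0 is not an ancestor of any other common ancestor — it is the merge base.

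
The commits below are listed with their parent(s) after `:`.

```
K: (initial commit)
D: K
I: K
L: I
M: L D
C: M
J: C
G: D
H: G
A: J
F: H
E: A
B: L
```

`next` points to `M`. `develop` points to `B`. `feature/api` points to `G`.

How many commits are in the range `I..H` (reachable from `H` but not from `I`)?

3

Reachable from H: {D, G, H, K}.
Reachable from I: {I, K}.
In H's history but not I's: {D, G, H} — 3 commits.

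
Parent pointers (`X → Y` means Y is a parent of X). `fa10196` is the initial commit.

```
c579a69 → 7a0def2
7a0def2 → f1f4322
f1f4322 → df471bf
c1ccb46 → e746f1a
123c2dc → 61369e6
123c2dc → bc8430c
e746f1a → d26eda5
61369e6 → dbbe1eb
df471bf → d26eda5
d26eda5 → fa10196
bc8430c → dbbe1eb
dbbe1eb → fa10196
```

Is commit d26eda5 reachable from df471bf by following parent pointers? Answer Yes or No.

Yes

Ancestors of df471bf (commits reachable by following parents): {d26eda5, df471bf, fa10196}.
d26eda5 is in that set, so it is an ancestor of df471bf.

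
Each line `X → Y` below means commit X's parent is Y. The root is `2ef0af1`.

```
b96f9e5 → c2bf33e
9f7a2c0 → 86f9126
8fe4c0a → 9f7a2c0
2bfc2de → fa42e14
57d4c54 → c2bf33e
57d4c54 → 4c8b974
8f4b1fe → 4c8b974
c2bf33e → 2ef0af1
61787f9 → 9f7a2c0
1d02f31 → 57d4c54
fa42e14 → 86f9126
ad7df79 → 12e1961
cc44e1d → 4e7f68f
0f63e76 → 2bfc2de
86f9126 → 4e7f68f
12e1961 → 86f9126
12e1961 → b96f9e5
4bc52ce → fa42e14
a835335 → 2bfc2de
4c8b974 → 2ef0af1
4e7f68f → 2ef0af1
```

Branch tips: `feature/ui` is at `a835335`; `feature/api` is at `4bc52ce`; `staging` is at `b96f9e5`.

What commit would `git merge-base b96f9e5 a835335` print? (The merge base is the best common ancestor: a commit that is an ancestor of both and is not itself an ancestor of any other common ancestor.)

Ancestors of b96f9e5: {2ef0af1, b96f9e5, c2bf33e}.
Ancestors of a835335: {2bfc2de, 2ef0af1, 4e7f68f, 86f9126, a835335, fa42e14}.
Common ancestors: {2ef0af1}.
The only common ancestor is 2ef0af1, so it is the merge base.

2ef0af1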